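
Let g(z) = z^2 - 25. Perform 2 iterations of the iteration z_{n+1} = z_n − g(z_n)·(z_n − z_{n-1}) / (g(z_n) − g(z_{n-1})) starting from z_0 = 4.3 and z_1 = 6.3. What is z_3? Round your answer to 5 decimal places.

4.99005

g(4.3) = -6.5100000, g(6.3) = 14.6900000
z_2 = 6.3000000 − 14.6900000·(6.3000000 − 4.3000000) / (14.6900000 − (-6.5100000)) = 6.3000000 − (29.3800000)/(21.2000000) = 4.9141509
g(4.9141509) = -0.8511205
z_3 = 4.9141509 − (-0.8511205)·(4.9141509 − 6.3000000) / (-0.8511205 − 14.6900000) = 4.9141509 − (1.1795245)/(-15.5411205) = 4.9900480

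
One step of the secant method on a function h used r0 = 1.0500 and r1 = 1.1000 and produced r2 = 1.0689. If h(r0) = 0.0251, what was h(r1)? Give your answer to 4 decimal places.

The secant line through (1.0500, 0.0251) and (1.1000, h(r1)) crosses zero at r2 = 1.0689.
So (1.0500, 0.0251), (1.1000, h(r1)), (1.0689, 0) are collinear:
h(r1) = 0.0251 · (1.1000 − 1.0689) / (1.0500 − 1.0689) = 0.0251 · (0.031100)/(-0.018900) = -0.041302

-0.0413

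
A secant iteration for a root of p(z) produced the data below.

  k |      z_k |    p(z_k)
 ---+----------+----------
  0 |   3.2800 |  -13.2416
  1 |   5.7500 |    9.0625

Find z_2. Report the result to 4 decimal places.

4.7464

z_2 = 5.7500 − 9.0625·(5.7500 − 3.2800) / (9.0625 − (-13.2416))
   = 5.7500 − (22.384375)/(22.304100) = 4.746401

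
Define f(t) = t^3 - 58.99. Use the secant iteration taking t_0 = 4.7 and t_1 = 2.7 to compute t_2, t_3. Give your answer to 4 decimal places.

f(4.7) = 44.833000, f(2.7) = -39.307000
t_2 = 2.700000 − (-39.307000)·(2.700000 − 4.700000) / (-39.307000 − 44.833000) = 2.700000 − (78.614000)/(-84.140000) = 3.634324
f(3.634324) = -10.986729
t_3 = 3.634324 − (-10.986729)·(3.634324 − 2.700000) / (-10.986729 − (-39.307000)) = 3.634324 − (-10.265161)/(28.320271) = 3.996791

3.6343, 3.9968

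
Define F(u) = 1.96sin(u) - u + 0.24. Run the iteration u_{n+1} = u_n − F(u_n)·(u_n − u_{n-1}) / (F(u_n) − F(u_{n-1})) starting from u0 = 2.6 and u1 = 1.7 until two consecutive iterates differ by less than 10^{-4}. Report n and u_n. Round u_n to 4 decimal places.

n = 6, u_n = 2.0122

F(2.6) = -1.349617, F(1.7) = 0.483663
u2 = 1.700000 − 0.483663·(-0.900000)/(1.833280) = 1.937441;  |Δ| = 0.237441
F(1.937441) = 0.132288
u3 = 1.937441 − 0.132288·(0.237441)/(-0.351375) = 2.026835;  |Δ| = 0.089393
F(2.026835) = -0.027138
u4 = 2.026835 − (-0.027138)·(0.089393)/(-0.159426) = 2.011618;  |Δ| = 0.015217
F(2.011618) = 0.001009
u5 = 2.011618 − 0.001009·(-0.015217)/(0.028148) = 2.012163;  |Δ| = 0.000546
F(2.012163) = 0.000007
u6 = 2.012163 − 0.000007·(0.000546)/(-0.001002) = 2.012167;  |Δ| = 0.000004
|u6 − u5| = 0.000004 < 10^{-4}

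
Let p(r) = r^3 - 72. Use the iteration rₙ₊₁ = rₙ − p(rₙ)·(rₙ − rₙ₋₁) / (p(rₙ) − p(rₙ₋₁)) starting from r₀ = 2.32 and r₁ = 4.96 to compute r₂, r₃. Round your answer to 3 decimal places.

3.754, 4.087

p(2.32) = -59.51283, p(4.96) = 50.02394
r₂ = 4.96000 − 50.02394·(4.96000 − 2.32000) / (50.02394 − (-59.51283)) = 4.96000 − (132.06319)/(109.53677) = 3.75435
p(3.75435) = -19.08197
r₃ = 3.75435 − (-19.08197)·(3.75435 − 4.96000) / (-19.08197 − 50.02394) = 3.75435 − (23.00621)/(-69.10590) = 4.08726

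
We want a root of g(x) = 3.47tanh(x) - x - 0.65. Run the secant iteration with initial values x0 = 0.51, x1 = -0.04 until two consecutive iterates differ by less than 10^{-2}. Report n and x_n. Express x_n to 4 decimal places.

g(0.51) = 0.470710, g(-0.04) = -0.748726
x2 = -0.040000 − (-0.748726)·(-0.550000)/(-1.219436) = 0.297697;  |Δ| = 0.337697
g(0.297697) = 0.055839
x3 = 0.297697 − 0.055839·(0.337697)/(0.804565) = 0.274260;  |Δ| = 0.023437
g(0.274260) = 0.004257
x4 = 0.274260 − 0.004257·(-0.023437)/(-0.051582) = 0.272326;  |Δ| = 0.001934
|x4 − x3| = 0.001934 < 10^{-2}

n = 4, x_n = 0.2723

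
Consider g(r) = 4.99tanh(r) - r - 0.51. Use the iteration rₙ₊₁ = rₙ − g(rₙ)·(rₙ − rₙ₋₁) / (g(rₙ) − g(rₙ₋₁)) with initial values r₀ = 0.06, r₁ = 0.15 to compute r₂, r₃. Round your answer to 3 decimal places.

0.129, 0.129

g(0.06) = -0.27096, g(0.15) = 0.08294
r₂ = 0.15000 − 0.08294·(0.15000 − 0.06000) / (0.08294 − (-0.27096)) = 0.15000 − (0.00746)/(0.35390) = 0.12891
g(0.12891) = 0.00080
r₃ = 0.12891 − 0.00080·(0.12891 − 0.15000) / (0.00080 − 0.08294) = 0.12891 − (-0.00002)/(-0.08213) = 0.12870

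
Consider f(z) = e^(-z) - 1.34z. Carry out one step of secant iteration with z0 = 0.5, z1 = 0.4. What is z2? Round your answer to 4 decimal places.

f(0.5) = -0.063469, f(0.4) = 0.134320
z2 = 0.400000 − 0.134320·(0.400000 − 0.500000) / (0.134320 − (-0.063469)) = 0.400000 − (-0.013432)/(0.197789) = 0.467911

0.4679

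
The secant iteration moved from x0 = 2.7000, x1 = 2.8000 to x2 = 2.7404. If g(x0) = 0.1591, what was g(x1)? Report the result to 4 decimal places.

The secant line through (2.7000, 0.1591) and (2.8000, g(x1)) crosses zero at x2 = 2.7404.
So (2.7000, 0.1591), (2.8000, g(x1)), (2.7404, 0) are collinear:
g(x1) = 0.1591 · (2.8000 − 2.7404) / (2.7000 − 2.7404) = 0.1591 · (0.059600)/(-0.040400) = -0.234712

-0.2347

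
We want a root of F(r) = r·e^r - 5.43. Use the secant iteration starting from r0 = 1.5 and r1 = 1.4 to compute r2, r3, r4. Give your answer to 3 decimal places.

1.376, 1.374, 1.374

F(1.5) = 1.29253, F(1.4) = 0.24728
r2 = 1.40000 − 0.24728·(1.40000 − 1.50000) / (0.24728 − 1.29253) = 1.40000 − (-0.02473)/(-1.04525) = 1.37634
F(1.37634) = 0.02085
r3 = 1.37634 − 0.02085·(1.37634 − 1.40000) / (0.02085 − 0.24728) = 1.37634 − (-0.00049)/(-0.22643) = 1.37416
F(1.37416) = 0.00038
r4 = 1.37416 − 0.00038·(1.37416 − 1.37634) / (0.00038 − 0.02085) = 1.37416 − (0.00000)/(-0.02047) = 1.37412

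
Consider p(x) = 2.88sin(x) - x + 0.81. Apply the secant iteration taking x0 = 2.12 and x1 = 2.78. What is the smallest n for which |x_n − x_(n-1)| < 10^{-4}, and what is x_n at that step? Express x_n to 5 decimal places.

n = 5, x_n = 2.51013

p(2.12) = 1.1464686, p(2.78) = -0.9511587
x2 = 2.7800000 − (-0.9511587)·(0.6600000)/(-2.0976273) = 2.4807263;  |Δ| = 0.2992737
p(2.4807263) = 0.0970208
x3 = 2.4807263 − 0.0970208·(-0.2992737)/(1.0481795) = 2.5084274;  |Δ| = 0.0277011
p(2.5084274) = 0.0056669
x4 = 2.5084274 − 0.0056669·(0.0277011)/(-0.0913539) = 2.5101458;  |Δ| = 0.0017184
p(2.5101458) = -0.0000436
x5 = 2.5101458 − (-0.0000436)·(0.0017184)/(-0.0057104) = 2.5101327;  |Δ| = 0.0000131
|x5 − x4| = 0.0000131 < 10^{-4}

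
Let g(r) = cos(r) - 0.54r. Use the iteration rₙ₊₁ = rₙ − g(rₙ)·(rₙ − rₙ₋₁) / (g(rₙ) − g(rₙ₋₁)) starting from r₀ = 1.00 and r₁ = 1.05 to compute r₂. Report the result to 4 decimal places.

1.0002

g(1.00) = 0.000302, g(1.05) = -0.069429
r₂ = 1.050000 − (-0.069429)·(1.050000 − 1.000000) / (-0.069429 − 0.000302) = 1.050000 − (-0.003471)/(-0.069731) = 1.000217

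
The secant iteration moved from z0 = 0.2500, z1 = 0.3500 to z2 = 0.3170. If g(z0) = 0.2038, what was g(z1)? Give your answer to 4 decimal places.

The secant line through (0.2500, 0.2038) and (0.3500, g(z1)) crosses zero at z2 = 0.3170.
So (0.2500, 0.2038), (0.3500, g(z1)), (0.3170, 0) are collinear:
g(z1) = 0.2038 · (0.3500 − 0.3170) / (0.2500 − 0.3170) = 0.2038 · (0.033000)/(-0.067000) = -0.100379

-0.1004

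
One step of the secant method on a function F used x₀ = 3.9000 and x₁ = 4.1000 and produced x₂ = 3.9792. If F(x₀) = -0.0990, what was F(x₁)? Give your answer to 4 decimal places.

0.1510

The secant line through (3.9000, -0.0990) and (4.1000, F(x₁)) crosses zero at x₂ = 3.9792.
So (3.9000, -0.0990), (4.1000, F(x₁)), (3.9792, 0) are collinear:
F(x₁) = -0.0990 · (4.1000 − 3.9792) / (3.9000 − 3.9792) = -0.0990 · (0.120800)/(-0.079200) = 0.151000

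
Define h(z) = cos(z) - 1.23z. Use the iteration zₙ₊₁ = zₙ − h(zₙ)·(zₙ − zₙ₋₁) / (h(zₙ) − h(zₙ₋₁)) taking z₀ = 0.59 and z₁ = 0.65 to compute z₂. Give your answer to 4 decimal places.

0.6481

h(0.59) = 0.105241, h(0.65) = -0.003416
z₂ = 0.650000 − (-0.003416)·(0.650000 − 0.590000) / (-0.003416 − 0.105241) = 0.650000 − (-0.000205)/(-0.108657) = 0.648114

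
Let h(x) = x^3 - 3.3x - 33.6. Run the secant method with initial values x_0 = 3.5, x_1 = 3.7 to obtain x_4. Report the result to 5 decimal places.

h(3.5) = -2.2750000, h(3.7) = 4.8430000
x_2 = 3.7000000 − 4.8430000·(3.7000000 − 3.5000000) / (4.8430000 − (-2.2750000)) = 3.7000000 − (0.9686000)/(7.1180000) = 3.5639225
h(3.5639225) = -0.0936290
x_3 = 3.5639225 − (-0.0936290)·(3.5639225 − 3.7000000) / (-0.0936290 − 4.8430000) = 3.5639225 − (0.0127408)/(-4.9366290) = 3.5665033
h(3.5665033) = -0.0037315
x_4 = 3.5665033 − (-0.0037315)·(3.5665033 − 3.5639225) / (-0.0037315 − (-0.0936290)) = 3.5665033 − (-0.0000096)/(0.0898975) = 3.5666104

3.56661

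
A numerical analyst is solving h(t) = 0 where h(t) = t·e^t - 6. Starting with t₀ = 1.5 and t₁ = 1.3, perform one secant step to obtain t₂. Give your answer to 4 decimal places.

h(1.5) = 0.722534, h(1.3) = -1.229914
t₂ = 1.300000 − (-1.229914)·(1.300000 − 1.500000) / (-1.229914 − 0.722534) = 1.300000 − (0.245983)/(-1.952448) = 1.425987

1.4260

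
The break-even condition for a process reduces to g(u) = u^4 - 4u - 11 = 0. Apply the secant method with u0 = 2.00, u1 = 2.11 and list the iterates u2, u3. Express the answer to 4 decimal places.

g(2.00) = -3.000000, g(2.11) = 0.381194
u2 = 2.110000 − 0.381194·(2.110000 − 2.000000) / (0.381194 − (-3.000000)) = 2.110000 − (0.041931)/(3.381194) = 2.097599
g(2.097599) = -0.031098
u3 = 2.097599 − (-0.031098)·(2.097599 − 2.110000) / (-0.031098 − 0.381194) = 2.097599 − (0.000386)/(-0.412292) = 2.098534

2.0976, 2.0985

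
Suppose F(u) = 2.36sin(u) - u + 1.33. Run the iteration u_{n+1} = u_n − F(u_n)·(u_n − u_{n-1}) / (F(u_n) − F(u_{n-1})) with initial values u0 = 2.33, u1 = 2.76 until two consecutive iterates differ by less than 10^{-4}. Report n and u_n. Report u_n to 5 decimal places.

F(2.33) = 0.7119072, F(2.76) = -0.5511383
u2 = 2.7600000 − (-0.5511383)·(0.4300000)/(-1.2630454) = 2.5723666;  |Δ| = 0.1876334
F(2.5723666) = 0.0296268
u3 = 2.5723666 − 0.0296268·(-0.1876334)/(0.5807651) = 2.5819385;  |Δ| = 0.0095718
F(2.5819385) = 0.0009695
u4 = 2.5819385 − 0.0009695·(0.0095718)/(-0.0286573) = 2.5822623;  |Δ| = 0.0003238
F(2.5822623) = -0.0000020
u5 = 2.5822623 − (-0.0000020)·(0.0003238)/(-0.0009715) = 2.5822616;  |Δ| = 0.0000007
|u5 − u4| = 0.0000007 < 10^{-4}

n = 5, u_n = 2.58226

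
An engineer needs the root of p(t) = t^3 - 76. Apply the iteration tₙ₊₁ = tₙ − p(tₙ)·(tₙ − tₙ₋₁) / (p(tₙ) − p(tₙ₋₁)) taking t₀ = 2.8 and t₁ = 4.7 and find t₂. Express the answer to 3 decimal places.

p(2.8) = -54.04800, p(4.7) = 27.82300
t₂ = 4.70000 − 27.82300·(4.70000 − 2.80000) / (27.82300 − (-54.04800)) = 4.70000 − (52.86370)/(81.87100) = 4.05430

4.054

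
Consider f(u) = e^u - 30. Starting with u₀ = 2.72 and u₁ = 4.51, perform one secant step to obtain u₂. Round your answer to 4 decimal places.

f(2.72) = -14.819678, f(4.51) = 60.921819
u₂ = 4.510000 − 60.921819·(4.510000 − 2.720000) / (60.921819 − (-14.819678)) = 4.510000 − (109.050055)/(75.741496) = 3.070234

3.0702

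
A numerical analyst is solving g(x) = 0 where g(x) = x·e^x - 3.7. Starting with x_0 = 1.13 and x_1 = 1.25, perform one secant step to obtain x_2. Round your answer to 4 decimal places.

1.1580

g(1.13) = -0.201908, g(1.25) = 0.662929
x_2 = 1.250000 − 0.662929·(1.250000 − 1.130000) / (0.662929 − (-0.201908)) = 1.250000 − (0.079551)/(0.864837) = 1.158016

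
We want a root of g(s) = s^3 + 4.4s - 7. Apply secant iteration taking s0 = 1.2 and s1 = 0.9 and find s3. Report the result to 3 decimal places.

1.199

g(1.2) = 0.00800, g(0.9) = -2.31100
s2 = 0.90000 − (-2.31100)·(0.90000 − 1.20000) / (-2.31100 − 0.00800) = 0.90000 − (0.69330)/(-2.31900) = 1.19897
g(1.19897) = -0.00102
s3 = 1.19897 − (-0.00102)·(1.19897 − 0.90000) / (-0.00102 − (-2.31100)) = 1.19897 − (-0.00031)/(2.30998) = 1.19910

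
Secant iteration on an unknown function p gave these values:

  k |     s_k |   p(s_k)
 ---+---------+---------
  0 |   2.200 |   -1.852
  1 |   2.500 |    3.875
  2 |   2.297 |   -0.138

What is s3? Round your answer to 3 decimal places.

2.304

s3 = 2.297 − (-0.138)·(2.297 − 2.500) / (-0.138 − 3.875)
   = 2.297 − (0.02801)/(-4.01300) = 2.30398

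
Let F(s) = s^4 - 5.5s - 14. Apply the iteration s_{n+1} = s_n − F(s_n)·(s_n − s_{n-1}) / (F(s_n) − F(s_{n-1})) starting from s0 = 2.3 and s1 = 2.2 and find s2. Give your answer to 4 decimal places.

F(2.3) = 1.334100, F(2.2) = -2.674400
s2 = 2.200000 − (-2.674400)·(2.200000 − 2.300000) / (-2.674400 − 1.334100) = 2.200000 − (0.267440)/(-4.008500) = 2.266718

2.2667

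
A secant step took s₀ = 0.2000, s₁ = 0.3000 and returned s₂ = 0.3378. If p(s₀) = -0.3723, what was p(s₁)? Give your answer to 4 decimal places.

The secant line through (0.2000, -0.3723) and (0.3000, p(s₁)) crosses zero at s₂ = 0.3378.
So (0.2000, -0.3723), (0.3000, p(s₁)), (0.3378, 0) are collinear:
p(s₁) = -0.3723 · (0.3000 − 0.3378) / (0.2000 − 0.3378) = -0.3723 · (-0.037800)/(-0.137800) = -0.102126

-0.1021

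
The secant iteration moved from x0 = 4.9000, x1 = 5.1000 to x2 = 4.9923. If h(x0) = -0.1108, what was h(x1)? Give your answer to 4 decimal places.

The secant line through (4.9000, -0.1108) and (5.1000, h(x1)) crosses zero at x2 = 4.9923.
So (4.9000, -0.1108), (5.1000, h(x1)), (4.9923, 0) are collinear:
h(x1) = -0.1108 · (5.1000 − 4.9923) / (4.9000 − 4.9923) = -0.1108 · (0.107700)/(-0.092300) = 0.129287

0.1293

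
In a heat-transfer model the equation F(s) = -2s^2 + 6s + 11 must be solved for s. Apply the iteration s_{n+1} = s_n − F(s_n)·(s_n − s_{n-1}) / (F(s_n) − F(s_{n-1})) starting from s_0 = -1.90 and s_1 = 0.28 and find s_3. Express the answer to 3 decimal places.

-1.370

F(-1.90) = -7.62000, F(0.28) = 12.52320
s_2 = 0.28000 − 12.52320·(0.28000 − (-1.90000)) / (12.52320 − (-7.62000)) = 0.28000 − (27.30058)/(20.14320) = -1.07532
F(-1.07532) = 2.23541
s_3 = -1.07532 − 2.23541·(-1.07532 − 0.28000) / (2.23541 − 12.52320) = -1.07532 − (-3.02970)/(-10.28779) = -1.36982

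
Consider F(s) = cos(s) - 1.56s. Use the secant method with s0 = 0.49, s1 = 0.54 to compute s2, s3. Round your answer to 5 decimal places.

F(0.49) = 0.1179329, F(0.54) = 0.0153087
s2 = 0.5400000 − 0.0153087·(0.5400000 − 0.4900000) / (0.0153087 − 0.1179329) = 0.5400000 − (0.0007654)/(-0.1026242) = 0.5474586
F(0.5474586) = -0.0001853
s3 = 0.5474586 − (-0.0001853)·(0.5474586 − 0.5400000) / (-0.0001853 − 0.0153087) = 0.5474586 − (-0.0000014)/(-0.0154940) = 0.5473694

0.54746, 0.54737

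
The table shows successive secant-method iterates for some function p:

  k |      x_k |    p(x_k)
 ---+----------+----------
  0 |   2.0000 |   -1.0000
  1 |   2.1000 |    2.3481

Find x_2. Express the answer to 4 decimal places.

2.0299

x_2 = 2.1000 − 2.3481·(2.1000 − 2.0000) / (2.3481 − (-1.0000))
   = 2.1000 − (0.234810)/(3.348100) = 2.029868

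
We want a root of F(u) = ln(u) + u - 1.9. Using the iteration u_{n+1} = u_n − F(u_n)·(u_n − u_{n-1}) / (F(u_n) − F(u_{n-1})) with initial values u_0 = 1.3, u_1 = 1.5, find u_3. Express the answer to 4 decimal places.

F(1.3) = -0.337636, F(1.5) = 0.005465
u_2 = 1.500000 − 0.005465·(1.500000 − 1.300000) / (0.005465 − (-0.337636)) = 1.500000 − (0.001093)/(0.343101) = 1.496814
F(1.496814) = 0.000153
u_3 = 1.496814 − 0.000153·(1.496814 − 1.500000) / (0.000153 − 0.005465) = 1.496814 − (0.000000)/(-0.005312) = 1.496722

1.4967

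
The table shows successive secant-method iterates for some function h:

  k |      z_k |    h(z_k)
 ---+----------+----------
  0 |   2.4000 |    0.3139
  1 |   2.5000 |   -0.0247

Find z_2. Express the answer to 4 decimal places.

2.4927

z_2 = 2.5000 − (-0.0247)·(2.5000 − 2.4000) / (-0.0247 − 0.3139)
   = 2.5000 − (-0.002470)/(-0.338600) = 2.492705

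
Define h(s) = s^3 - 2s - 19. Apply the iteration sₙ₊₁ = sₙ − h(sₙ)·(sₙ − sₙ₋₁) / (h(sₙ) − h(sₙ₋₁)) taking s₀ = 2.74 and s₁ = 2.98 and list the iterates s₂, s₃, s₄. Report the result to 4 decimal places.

2.9133, 2.9175, 2.9176

h(2.74) = -3.909176, h(2.98) = 1.503592
s₂ = 2.980000 − 1.503592·(2.980000 − 2.740000) / (1.503592 − (-3.909176)) = 2.980000 − (0.360862)/(5.412768) = 2.913331
h(2.913331) = -0.099765
s₃ = 2.913331 − (-0.099765)·(2.913331 − 2.980000) / (-0.099765 − 1.503592) = 2.913331 − (0.006651)/(-1.603357) = 2.917480
h(2.917480) = -0.002285
s₄ = 2.917480 − (-0.002285)·(2.917480 − 2.913331) / (-0.002285 − (-0.099765)) = 2.917480 − (-0.000009)/(0.097480) = 2.917577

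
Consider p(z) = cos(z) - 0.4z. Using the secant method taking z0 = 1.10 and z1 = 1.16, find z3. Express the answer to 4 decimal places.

1.1105

p(1.10) = 0.013596, p(1.16) = -0.064660
z2 = 1.160000 − (-0.064660)·(1.160000 − 1.100000) / (-0.064660 − 0.013596) = 1.160000 − (-0.003880)/(-0.078257) = 1.110424
p(1.110424) = 0.000112
z3 = 1.110424 − 0.000112·(1.110424 − 1.160000) / (0.000112 − (-0.064660)) = 1.110424 − (-0.000006)/(0.064772) = 1.110510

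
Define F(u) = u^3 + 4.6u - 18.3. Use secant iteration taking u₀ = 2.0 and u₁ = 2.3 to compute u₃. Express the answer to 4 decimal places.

F(2.0) = -1.100000, F(2.3) = 4.447000
u₂ = 2.300000 − 4.447000·(2.300000 − 2.000000) / (4.447000 − (-1.100000)) = 2.300000 − (1.334100)/(5.547000) = 2.059492
F(2.059492) = -0.090993
u₃ = 2.059492 − (-0.090993)·(2.059492 − 2.300000) / (-0.090993 − 4.447000) = 2.059492 − (0.021885)/(-4.537993) = 2.064314

2.0643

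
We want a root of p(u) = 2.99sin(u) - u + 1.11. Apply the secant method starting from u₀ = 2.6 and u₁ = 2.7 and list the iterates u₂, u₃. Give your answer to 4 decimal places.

p(2.6) = 0.051349, p(2.7) = -0.312134
u₂ = 2.700000 − (-0.312134)·(2.700000 − 2.600000) / (-0.312134 − 0.051349) = 2.700000 − (-0.031213)/(-0.363483) = 2.614127
p(2.614127) = 0.000875
u₃ = 2.614127 − 0.000875·(2.614127 − 2.700000) / (0.000875 − (-0.312134)) = 2.614127 − (-0.000075)/(0.313009) = 2.614367

2.6141, 2.6144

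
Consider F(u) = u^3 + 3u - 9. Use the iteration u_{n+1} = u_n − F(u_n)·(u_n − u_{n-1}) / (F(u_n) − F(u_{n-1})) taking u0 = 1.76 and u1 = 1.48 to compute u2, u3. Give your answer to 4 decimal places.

1.6010, 1.6102

F(1.76) = 1.731776, F(1.48) = -1.318208
u2 = 1.480000 − (-1.318208)·(1.480000 − 1.760000) / (-1.318208 − 1.731776) = 1.480000 − (0.369098)/(-3.049984) = 1.601016
F(1.601016) = -0.093139
u3 = 1.601016 − (-0.093139)·(1.601016 − 1.480000) / (-0.093139 − (-1.318208)) = 1.601016 − (-0.011271)/(1.225069) = 1.610217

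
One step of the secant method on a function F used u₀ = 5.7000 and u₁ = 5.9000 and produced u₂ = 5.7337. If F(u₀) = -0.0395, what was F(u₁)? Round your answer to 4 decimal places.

0.1949

The secant line through (5.7000, -0.0395) and (5.9000, F(u₁)) crosses zero at u₂ = 5.7337.
So (5.7000, -0.0395), (5.9000, F(u₁)), (5.7337, 0) are collinear:
F(u₁) = -0.0395 · (5.9000 − 5.7337) / (5.7000 − 5.7337) = -0.0395 · (0.166300)/(-0.033700) = 0.194921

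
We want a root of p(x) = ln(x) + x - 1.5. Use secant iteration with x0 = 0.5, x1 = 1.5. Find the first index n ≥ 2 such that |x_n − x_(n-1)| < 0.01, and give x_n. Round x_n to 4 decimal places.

p(0.5) = -1.693147, p(1.5) = 0.405465
x2 = 1.500000 − 0.405465·(1.000000)/(2.098612) = 1.306794;  |Δ| = 0.193206
p(1.306794) = 0.074370
x3 = 1.306794 − 0.074370·(-0.193206)/(-0.331095) = 1.263396;  |Δ| = 0.043398
p(1.263396) = -0.002801
x4 = 1.263396 − (-0.002801)·(-0.043398)/(-0.077171) = 1.264971;  |Δ| = 0.001575
|x4 − x3| = 0.001575 < 0.01

n = 4, x_n = 1.2650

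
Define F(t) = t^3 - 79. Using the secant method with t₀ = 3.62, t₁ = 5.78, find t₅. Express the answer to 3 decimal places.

F(3.62) = -31.56207, F(5.78) = 114.10055
t₂ = 5.78000 − 114.10055·(5.78000 − 3.62000) / (114.10055 − (-31.56207)) = 5.78000 − (246.45719)/(145.66262) = 4.08803
F(4.08803) = -10.68102
t₃ = 4.08803 − (-10.68102)·(4.08803 − 5.78000) / (-10.68102 − 114.10055) = 4.08803 − (18.07200)/(-124.78158) = 4.23286
F(4.23286) = -3.15961
t₄ = 4.23286 − (-3.15961)·(4.23286 − 4.08803) / (-3.15961 − (-10.68102)) = 4.23286 − (-0.45760)/(7.52142) = 4.29370
F(4.29370) = 0.15784
t₅ = 4.29370 − 0.15784·(4.29370 − 4.23286) / (0.15784 − (-3.15961)) = 4.29370 − (0.00960)/(3.31745) = 4.29080

4.291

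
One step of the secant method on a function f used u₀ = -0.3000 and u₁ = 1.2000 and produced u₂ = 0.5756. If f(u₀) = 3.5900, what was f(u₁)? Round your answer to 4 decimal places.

-2.5601

The secant line through (-0.3000, 3.5900) and (1.2000, f(u₁)) crosses zero at u₂ = 0.5756.
So (-0.3000, 3.5900), (1.2000, f(u₁)), (0.5756, 0) are collinear:
f(u₁) = 3.5900 · (1.2000 − 0.5756) / (-0.3000 − 0.5756) = 3.5900 · (0.624400)/(-0.875600) = -2.560069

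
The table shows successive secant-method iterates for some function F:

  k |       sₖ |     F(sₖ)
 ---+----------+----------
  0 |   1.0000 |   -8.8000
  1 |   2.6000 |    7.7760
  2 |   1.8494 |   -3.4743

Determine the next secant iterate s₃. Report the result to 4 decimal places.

2.0812

s₃ = 1.8494 − (-3.4743)·(1.8494 − 2.6000) / (-3.4743 − 7.7760)
   = 1.8494 − (2.607810)/(-11.250300) = 2.081199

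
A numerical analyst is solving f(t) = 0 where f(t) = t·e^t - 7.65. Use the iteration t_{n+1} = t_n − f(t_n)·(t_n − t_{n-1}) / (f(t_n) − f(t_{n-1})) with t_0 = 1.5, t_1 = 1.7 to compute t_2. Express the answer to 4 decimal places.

f(1.5) = -0.927466, f(1.7) = 1.655711
t_2 = 1.700000 − 1.655711·(1.700000 − 1.500000) / (1.655711 − (-0.927466)) = 1.700000 − (0.331142)/(2.583177) = 1.571808

1.5718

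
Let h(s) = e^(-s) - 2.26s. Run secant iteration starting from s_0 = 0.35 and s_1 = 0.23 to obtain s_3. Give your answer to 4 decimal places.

h(0.35) = -0.086312, h(0.23) = 0.274734
s_2 = 0.230000 − 0.274734·(0.230000 − 0.350000) / (0.274734 − (-0.086312)) = 0.230000 − (-0.032968)/(0.361046) = 0.321313
h(0.321313) = -0.000970
s_3 = 0.321313 − (-0.000970)·(0.321313 − 0.230000) / (-0.000970 − 0.274734) = 0.321313 − (-0.000089)/(-0.275704) = 0.320991

0.3210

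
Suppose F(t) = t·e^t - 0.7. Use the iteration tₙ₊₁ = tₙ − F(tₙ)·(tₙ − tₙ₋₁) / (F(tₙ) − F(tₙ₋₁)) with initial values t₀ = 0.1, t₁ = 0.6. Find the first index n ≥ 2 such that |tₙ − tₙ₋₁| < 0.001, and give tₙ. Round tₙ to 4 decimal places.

F(0.1) = -0.589483, F(0.6) = 0.393271
t₂ = 0.600000 − 0.393271·(0.500000)/(0.982754) = 0.399914;  |Δ| = 0.200086
F(0.399914) = -0.103450
t₃ = 0.399914 − (-0.103450)·(-0.200086)/(-0.496722) = 0.441585;  |Δ| = 0.041671
F(0.441585) = -0.013260
t₄ = 0.441585 − (-0.013260)·(0.041671)/(0.090190) = 0.447712;  |Δ| = 0.006127
F(0.447712) = 0.000547
t₅ = 0.447712 − 0.000547·(0.006127)/(0.013807) = 0.447469;  |Δ| = 0.000243
|t₅ − t₄| = 0.000243 < 0.001

n = 5, tₙ = 0.4475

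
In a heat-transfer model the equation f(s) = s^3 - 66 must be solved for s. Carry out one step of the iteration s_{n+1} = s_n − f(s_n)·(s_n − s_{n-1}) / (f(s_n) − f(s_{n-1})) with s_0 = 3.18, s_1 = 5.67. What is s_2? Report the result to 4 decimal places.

3.7413

f(3.18) = -33.842568, f(5.67) = 116.284263
s_2 = 5.670000 − 116.284263·(5.670000 − 3.180000) / (116.284263 − (-33.842568)) = 5.670000 − (289.547815)/(150.126831) = 3.741312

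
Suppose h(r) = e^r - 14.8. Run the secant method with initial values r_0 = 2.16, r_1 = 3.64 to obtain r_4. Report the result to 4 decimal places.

2.7057

h(2.16) = -6.128862, h(3.64) = 23.291837
r_2 = 3.640000 − 23.291837·(3.640000 − 2.160000) / (23.291837 − (-6.128862)) = 3.640000 − (34.471918)/(29.420699) = 2.468311
h(2.468311) = -2.997508
r_3 = 2.468311 − (-2.997508)·(2.468311 − 3.640000) / (-2.997508 − 23.291837) = 2.468311 − (3.512148)/(-26.289345) = 2.601907
h(2.601907) = -1.310568
r_4 = 2.601907 − (-1.310568)·(2.601907 − 2.468311) / (-1.310568 − (-2.997508)) = 2.601907 − (-0.175086)/(1.686940) = 2.705696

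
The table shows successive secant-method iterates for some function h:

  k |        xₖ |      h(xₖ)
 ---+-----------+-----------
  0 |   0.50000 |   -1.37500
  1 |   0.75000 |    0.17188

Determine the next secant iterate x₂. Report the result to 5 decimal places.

0.72222

x₂ = 0.75000 − 0.17188·(0.75000 − 0.50000) / (0.17188 − (-1.37500))
   = 0.75000 − (0.0429700)/(1.5468800) = 0.7222215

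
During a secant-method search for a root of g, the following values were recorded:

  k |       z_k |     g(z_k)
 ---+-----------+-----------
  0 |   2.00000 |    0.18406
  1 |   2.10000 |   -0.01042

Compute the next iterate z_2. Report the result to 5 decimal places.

z_2 = 2.10000 − (-0.01042)·(2.10000 − 2.00000) / (-0.01042 − 0.18406)
   = 2.10000 − (-0.0010420)/(-0.1944800) = 2.0946421

2.09464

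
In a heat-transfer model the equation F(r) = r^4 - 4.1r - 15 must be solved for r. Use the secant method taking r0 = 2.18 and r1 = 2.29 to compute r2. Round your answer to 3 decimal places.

F(2.18) = -1.35269, F(2.29) = 3.11158
r2 = 2.29000 − 3.11158·(2.29000 − 2.18000) / (3.11158 − (-1.35269)) = 2.29000 − (0.34227)/(4.46428) = 2.21333

2.213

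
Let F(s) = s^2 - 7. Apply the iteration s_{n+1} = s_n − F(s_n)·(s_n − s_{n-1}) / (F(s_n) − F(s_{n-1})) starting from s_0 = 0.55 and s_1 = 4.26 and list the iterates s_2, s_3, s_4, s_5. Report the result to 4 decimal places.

F(0.55) = -6.697500, F(4.26) = 11.147600
s_2 = 4.260000 − 11.147600·(4.260000 − 0.550000) / (11.147600 − (-6.697500)) = 4.260000 − (41.357596)/(17.845100) = 1.942412
F(1.942412) = -3.227037
s_3 = 1.942412 − (-3.227037)·(1.942412 − 4.260000) / (-3.227037 − 11.147600) = 1.942412 − (7.478943)/(-14.374637) = 2.462699
F(2.462699) = -0.935113
s_4 = 2.462699 − (-0.935113)·(2.462699 − 1.942412) / (-0.935113 − (-3.227037)) = 2.462699 − (-0.486528)/(2.291924) = 2.674978
F(2.674978) = 0.155509
s_5 = 2.674978 − 0.155509·(2.674978 − 2.462699) / (0.155509 − (-0.935113)) = 2.674978 − (0.033011)/(1.090622) = 2.644710

1.9424, 2.4627, 2.6750, 2.6447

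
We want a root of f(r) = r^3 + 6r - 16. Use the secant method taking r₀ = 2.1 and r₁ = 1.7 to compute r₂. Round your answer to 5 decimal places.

1.75258

f(2.1) = 5.8610000, f(1.7) = -0.8870000
r₂ = 1.7000000 − (-0.8870000)·(1.7000000 − 2.1000000) / (-0.8870000 − 5.8610000) = 1.7000000 − (0.3548000)/(-6.7480000) = 1.7525785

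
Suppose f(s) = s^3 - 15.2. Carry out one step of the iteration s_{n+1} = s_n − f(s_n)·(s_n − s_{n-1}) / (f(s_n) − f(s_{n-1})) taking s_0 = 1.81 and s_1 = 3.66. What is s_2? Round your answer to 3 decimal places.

2.208

f(1.81) = -9.27026, f(3.66) = 33.82790
s_2 = 3.66000 − 33.82790·(3.66000 − 1.81000) / (33.82790 − (-9.27026)) = 3.66000 − (62.58161)/(43.09816) = 2.20793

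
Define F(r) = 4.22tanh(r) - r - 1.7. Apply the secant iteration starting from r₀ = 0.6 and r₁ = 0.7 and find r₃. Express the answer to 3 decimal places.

0.617

F(0.6) = -0.03365, F(0.7) = 0.15043
r₂ = 0.70000 − 0.15043·(0.70000 − 0.60000) / (0.15043 − (-0.03365)) = 0.70000 − (0.01504)/(0.18408) = 0.61828
F(0.61828) = 0.00242
r₃ = 0.61828 − 0.00242·(0.61828 − 0.70000) / (0.00242 − 0.15043) = 0.61828 − (-0.00020)/(-0.14801) = 0.61694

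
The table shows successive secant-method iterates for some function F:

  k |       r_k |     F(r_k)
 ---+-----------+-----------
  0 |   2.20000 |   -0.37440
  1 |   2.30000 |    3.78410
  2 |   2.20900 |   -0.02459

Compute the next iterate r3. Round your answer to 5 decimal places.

2.20959

r3 = 2.20900 − (-0.02459)·(2.20900 − 2.30000) / (-0.02459 − 3.78410)
   = 2.20900 − (0.0022377)/(-3.8086900) = 2.2095875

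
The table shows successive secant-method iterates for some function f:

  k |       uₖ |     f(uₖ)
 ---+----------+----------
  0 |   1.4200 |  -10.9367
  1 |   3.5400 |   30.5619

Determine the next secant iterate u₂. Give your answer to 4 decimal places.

1.9787

u₂ = 3.5400 − 30.5619·(3.5400 − 1.4200) / (30.5619 − (-10.9367))
   = 3.5400 − (64.791228)/(41.498600) = 1.978713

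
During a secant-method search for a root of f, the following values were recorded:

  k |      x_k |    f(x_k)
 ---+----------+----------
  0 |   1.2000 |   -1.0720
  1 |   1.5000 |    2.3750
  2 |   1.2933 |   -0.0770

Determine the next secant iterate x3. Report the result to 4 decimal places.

x3 = 1.2933 − (-0.0770)·(1.2933 − 1.5000) / (-0.0770 − 2.3750)
   = 1.2933 − (0.015916)/(-2.452000) = 1.299791

1.2998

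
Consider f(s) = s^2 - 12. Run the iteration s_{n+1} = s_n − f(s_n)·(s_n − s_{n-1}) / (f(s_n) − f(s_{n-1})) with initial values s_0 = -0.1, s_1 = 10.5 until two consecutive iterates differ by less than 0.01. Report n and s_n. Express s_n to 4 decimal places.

n = 8, s_n = 3.4641

f(-0.1) = -11.990000, f(10.5) = 98.250000
s_2 = 10.500000 − 98.250000·(10.600000)/(110.240000) = 1.052885;  |Δ| = 9.447115
f(1.052885) = -10.891434
s_3 = 1.052885 − (-10.891434)·(-9.447115)/(-109.141434) = 1.995630;  |Δ| = 0.942746
f(1.995630) = -8.017459
s_4 = 1.995630 − (-8.017459)·(0.942746)/(2.873975) = 4.625586;  |Δ| = 2.629956
f(4.625586) = 9.396046
s_5 = 4.625586 − 9.396046·(2.629956)/(17.413505) = 3.206504;  |Δ| = 1.419081
f(3.206504) = -1.718329
s_6 = 3.206504 − (-1.718329)·(-1.419081)/(-11.114375) = 3.425900;  |Δ| = 0.219396
f(3.425900) = -0.263206
s_7 = 3.425900 − (-0.263206)·(0.219396)/(1.455123) = 3.465585;  |Δ| = 0.039685
f(3.465585) = 0.010282
s_8 = 3.465585 − 0.010282·(0.039685)/(0.273488) = 3.464093;  |Δ| = 0.001492
|s_8 − s_7| = 0.001492 < 0.01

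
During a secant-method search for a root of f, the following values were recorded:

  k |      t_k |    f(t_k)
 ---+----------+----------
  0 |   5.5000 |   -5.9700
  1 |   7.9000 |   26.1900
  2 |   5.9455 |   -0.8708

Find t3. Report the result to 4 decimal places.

6.0084

t3 = 5.9455 − (-0.8708)·(5.9455 − 7.9000) / (-0.8708 − 26.1900)
   = 5.9455 − (1.701979)/(-27.060800) = 6.008395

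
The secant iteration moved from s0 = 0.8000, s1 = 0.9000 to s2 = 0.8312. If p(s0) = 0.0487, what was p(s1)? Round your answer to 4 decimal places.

The secant line through (0.8000, 0.0487) and (0.9000, p(s1)) crosses zero at s2 = 0.8312.
So (0.8000, 0.0487), (0.9000, p(s1)), (0.8312, 0) are collinear:
p(s1) = 0.0487 · (0.9000 − 0.8312) / (0.8000 − 0.8312) = 0.0487 · (0.068800)/(-0.031200) = -0.107390

-0.1074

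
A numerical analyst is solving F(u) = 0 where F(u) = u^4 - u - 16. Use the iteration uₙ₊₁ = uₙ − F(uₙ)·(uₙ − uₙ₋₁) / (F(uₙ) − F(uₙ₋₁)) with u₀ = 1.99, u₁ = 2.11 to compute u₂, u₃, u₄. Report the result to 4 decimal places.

F(1.99) = -2.307608, F(2.11) = 1.711194
u₂ = 2.110000 − 1.711194·(2.110000 − 1.990000) / (1.711194 − (-2.307608)) = 2.110000 − (0.205343)/(4.018802) = 2.058904
F(2.058904) = -0.089045
u₃ = 2.058904 − (-0.089045)·(2.058904 − 2.110000) / (-0.089045 − 1.711194) = 2.058904 − (0.004550)/(-1.800239) = 2.061432
F(2.061432) = -0.003177
u₄ = 2.061432 − (-0.003177)·(2.061432 − 2.058904) / (-0.003177 − (-0.089045)) = 2.061432 − (-0.000008)/(0.085868) = 2.061525

2.0589, 2.0614, 2.0615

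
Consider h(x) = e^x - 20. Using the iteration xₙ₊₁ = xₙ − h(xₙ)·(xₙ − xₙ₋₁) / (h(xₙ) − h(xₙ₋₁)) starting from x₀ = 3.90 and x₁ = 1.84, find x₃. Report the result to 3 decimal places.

h(3.90) = 29.40245, h(1.84) = -13.70346
x₂ = 1.84000 − (-13.70346)·(1.84000 − 3.90000) / (-13.70346 − 29.40245) = 1.84000 − (28.22913)/(-43.10591) = 2.49488
h(2.49488) = -7.87974
x₃ = 2.49488 − (-7.87974)·(2.49488 − 1.84000) / (-7.87974 − (-13.70346)) = 2.49488 − (-5.16027)/(5.82372) = 3.38096

3.381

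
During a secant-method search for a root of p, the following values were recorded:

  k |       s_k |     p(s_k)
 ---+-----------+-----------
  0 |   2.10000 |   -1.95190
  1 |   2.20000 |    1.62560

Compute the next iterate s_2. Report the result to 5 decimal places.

s_2 = 2.20000 − 1.62560·(2.20000 − 2.10000) / (1.62560 − (-1.95190))
   = 2.20000 − (0.1625600)/(3.5775000) = 2.1545604

2.15456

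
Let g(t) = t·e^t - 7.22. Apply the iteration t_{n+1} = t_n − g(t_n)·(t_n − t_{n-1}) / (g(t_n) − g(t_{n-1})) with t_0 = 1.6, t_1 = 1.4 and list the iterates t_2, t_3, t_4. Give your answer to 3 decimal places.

1.537, 1.544, 1.543

g(1.6) = 0.70485, g(1.4) = -1.54272
t_2 = 1.40000 − (-1.54272)·(1.40000 − 1.60000) / (-1.54272 − 0.70485) = 1.40000 − (0.30854)/(-2.24757) = 1.53728
g(1.53728) = -0.06871
t_3 = 1.53728 − (-0.06871)·(1.53728 − 1.40000) / (-0.06871 − (-1.54272)) = 1.53728 − (-0.00943)/(1.47401) = 1.54368
g(1.54368) = 0.00716
t_4 = 1.54368 − 0.00716·(1.54368 − 1.53728) / (0.00716 − (-0.06871)) = 1.54368 − (0.00005)/(0.07587) = 1.54307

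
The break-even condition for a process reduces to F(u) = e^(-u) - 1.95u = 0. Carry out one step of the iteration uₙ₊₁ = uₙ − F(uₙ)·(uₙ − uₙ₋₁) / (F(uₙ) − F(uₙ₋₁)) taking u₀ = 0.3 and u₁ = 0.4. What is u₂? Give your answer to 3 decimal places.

0.359

F(0.3) = 0.15582, F(0.4) = -0.10968
u₂ = 0.40000 − (-0.10968)·(0.40000 − 0.30000) / (-0.10968 − 0.15582) = 0.40000 − (-0.01097)/(-0.26550) = 0.35869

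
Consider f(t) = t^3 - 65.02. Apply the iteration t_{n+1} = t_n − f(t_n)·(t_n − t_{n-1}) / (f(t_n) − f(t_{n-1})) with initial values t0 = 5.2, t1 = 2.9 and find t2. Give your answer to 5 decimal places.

3.70410

f(5.2) = 75.5880000, f(2.9) = -40.6310000
t2 = 2.9000000 − (-40.6310000)·(2.9000000 − 5.2000000) / (-40.6310000 − 75.5880000) = 2.9000000 − (93.4513000)/(-116.2190000) = 3.7040966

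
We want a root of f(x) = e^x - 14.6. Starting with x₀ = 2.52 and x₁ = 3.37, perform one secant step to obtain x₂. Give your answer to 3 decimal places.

2.631

f(2.52) = -2.17140, f(3.37) = 14.47853
x₂ = 3.37000 − 14.47853·(3.37000 − 2.52000) / (14.47853 − (-2.17140)) = 3.37000 − (12.30675)/(16.64993) = 2.63085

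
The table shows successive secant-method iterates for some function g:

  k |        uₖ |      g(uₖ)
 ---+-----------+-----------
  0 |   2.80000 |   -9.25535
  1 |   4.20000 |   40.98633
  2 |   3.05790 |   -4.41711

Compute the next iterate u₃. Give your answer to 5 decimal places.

u₃ = 3.05790 − (-4.41711)·(3.05790 − 4.20000) / (-4.41711 − 40.98633)
   = 3.05790 − (5.0447813)/(-45.4034400) = 3.1690101

3.16901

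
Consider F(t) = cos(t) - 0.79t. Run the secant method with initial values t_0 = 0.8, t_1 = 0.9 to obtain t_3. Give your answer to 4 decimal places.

0.8425

F(0.8) = 0.064707, F(0.9) = -0.089390
t_2 = 0.900000 − (-0.089390)·(0.900000 − 0.800000) / (-0.089390 − 0.064707) = 0.900000 − (-0.008939)/(-0.154097) = 0.841991
F(0.841991) = 0.000806
t_3 = 0.841991 − 0.000806·(0.841991 − 0.900000) / (0.000806 − (-0.089390)) = 0.841991 − (-0.000047)/(0.090196) = 0.842509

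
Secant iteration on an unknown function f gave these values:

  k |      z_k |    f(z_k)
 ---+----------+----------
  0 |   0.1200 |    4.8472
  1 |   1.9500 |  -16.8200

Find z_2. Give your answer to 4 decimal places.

z_2 = 1.9500 − (-16.8200)·(1.9500 − 0.1200) / (-16.8200 − 4.8472)
   = 1.9500 − (-30.780600)/(-21.667200) = 0.529392

0.5294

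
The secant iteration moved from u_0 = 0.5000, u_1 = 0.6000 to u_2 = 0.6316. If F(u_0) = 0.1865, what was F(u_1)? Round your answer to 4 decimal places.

0.0448

The secant line through (0.5000, 0.1865) and (0.6000, F(u_1)) crosses zero at u_2 = 0.6316.
So (0.5000, 0.1865), (0.6000, F(u_1)), (0.6316, 0) are collinear:
F(u_1) = 0.1865 · (0.6000 − 0.6316) / (0.5000 − 0.6316) = 0.1865 · (-0.031600)/(-0.131600) = 0.044783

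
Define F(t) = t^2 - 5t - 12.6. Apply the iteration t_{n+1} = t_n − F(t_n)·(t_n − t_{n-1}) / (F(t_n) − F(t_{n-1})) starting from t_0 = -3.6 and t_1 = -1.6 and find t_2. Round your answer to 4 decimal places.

F(-3.6) = 18.360000, F(-1.6) = -2.040000
t_2 = -1.600000 − (-2.040000)·(-1.600000 − (-3.600000)) / (-2.040000 − 18.360000) = -1.600000 − (-4.080000)/(-20.400000) = -1.800000

-1.8000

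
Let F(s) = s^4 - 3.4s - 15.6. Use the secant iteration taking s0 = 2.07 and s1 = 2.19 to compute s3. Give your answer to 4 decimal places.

2.1911

F(2.07) = -4.277632, F(2.19) = -0.043425
s2 = 2.190000 − (-0.043425)·(2.190000 − 2.070000) / (-0.043425 − (-4.277632)) = 2.190000 − (-0.005211)/(4.234207) = 2.191231
F(2.191231) = 0.004140
s3 = 2.191231 − 0.004140·(2.191231 − 2.190000) / (0.004140 − (-0.043425)) = 2.191231 − (0.000005)/(0.047565) = 2.191124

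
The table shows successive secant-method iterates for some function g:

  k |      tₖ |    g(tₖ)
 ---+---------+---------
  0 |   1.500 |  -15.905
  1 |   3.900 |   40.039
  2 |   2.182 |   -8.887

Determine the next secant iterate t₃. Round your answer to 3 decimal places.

2.494

t₃ = 2.182 − (-8.887)·(2.182 − 3.900) / (-8.887 − 40.039)
   = 2.182 − (15.26787)/(-48.92600) = 2.49406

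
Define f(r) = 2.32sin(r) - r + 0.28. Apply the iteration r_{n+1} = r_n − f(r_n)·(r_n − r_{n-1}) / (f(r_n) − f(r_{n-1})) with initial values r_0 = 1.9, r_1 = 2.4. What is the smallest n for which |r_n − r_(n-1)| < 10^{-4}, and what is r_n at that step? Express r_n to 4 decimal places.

n = 5, r_n = 2.1811

f(1.9) = 0.575416, f(2.4) = -0.552925
r_2 = 2.400000 − (-0.552925)·(0.500000)/(-1.128342) = 2.154983;  |Δ| = 0.245017
f(2.154983) = 0.060270
r_3 = 2.154983 − 0.060270·(-0.245017)/(0.613195) = 2.179065;  |Δ| = 0.024082
f(2.179065) = 0.004815
r_4 = 2.179065 − 0.004815·(0.024082)/(-0.055455) = 2.181157;  |Δ| = 0.002091
f(2.181157) = -0.000052
r_5 = 2.181157 − (-0.000052)·(0.002091)/(-0.004868) = 2.181134;  |Δ| = 0.000022
|r_5 − r_4| = 0.000022 < 10^{-4}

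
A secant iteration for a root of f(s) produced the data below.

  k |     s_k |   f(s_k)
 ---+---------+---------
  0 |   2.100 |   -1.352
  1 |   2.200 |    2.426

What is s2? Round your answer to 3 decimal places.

2.136

s2 = 2.200 − 2.426·(2.200 − 2.100) / (2.426 − (-1.352))
   = 2.200 − (0.24260)/(3.77800) = 2.13579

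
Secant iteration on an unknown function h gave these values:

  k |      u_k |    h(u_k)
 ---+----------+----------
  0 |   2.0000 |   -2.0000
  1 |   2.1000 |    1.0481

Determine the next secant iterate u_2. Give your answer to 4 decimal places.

2.0656

u_2 = 2.1000 − 1.0481·(2.1000 − 2.0000) / (1.0481 − (-2.0000))
   = 2.1000 − (0.104810)/(3.048100) = 2.065615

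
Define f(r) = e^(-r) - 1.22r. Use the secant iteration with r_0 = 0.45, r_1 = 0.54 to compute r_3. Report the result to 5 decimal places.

f(0.45) = 0.0886282, f(0.54) = -0.0760517
r_2 = 0.5400000 − (-0.0760517)·(0.5400000 − 0.4500000) / (-0.0760517 − 0.0886282) = 0.5400000 − (-0.0068447)/(-0.1646799) = 0.4984366
f(0.4984366) = -0.0006130
r_3 = 0.4984366 − (-0.0006130)·(0.4984366 − 0.5400000) / (-0.0006130 − (-0.0760517)) = 0.4984366 − (0.0000255)/(0.0754388) = 0.4980989

0.49810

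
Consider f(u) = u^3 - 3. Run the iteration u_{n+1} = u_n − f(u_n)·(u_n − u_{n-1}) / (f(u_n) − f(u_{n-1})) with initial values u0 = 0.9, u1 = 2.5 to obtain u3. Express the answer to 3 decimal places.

1.288

f(0.9) = -2.27100, f(2.5) = 12.62500
u2 = 2.50000 − 12.62500·(2.50000 − 0.90000) / (12.62500 − (-2.27100)) = 2.50000 − (20.20000)/(14.89600) = 1.14393
f(1.14393) = -1.50308
u3 = 1.14393 − (-1.50308)·(1.14393 − 2.50000) / (-1.50308 − 12.62500) = 1.14393 − (2.03827)/(-14.12808) = 1.28820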